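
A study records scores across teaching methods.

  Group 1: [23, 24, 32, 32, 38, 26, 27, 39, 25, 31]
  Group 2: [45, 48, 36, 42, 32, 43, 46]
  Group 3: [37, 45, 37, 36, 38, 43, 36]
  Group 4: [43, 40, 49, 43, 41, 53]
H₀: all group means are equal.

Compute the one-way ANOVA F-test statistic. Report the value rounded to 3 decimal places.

test statistic = 13.345

Group means [29.70, 41.71, 38.86, 44.83], grand mean 37.667
SSB = Σnᵢ(x̄ᵢ−x̄)² = 1067.448; SSW = ΣΣ(x−x̄ᵢ)² = 693.219
MSB = 1067.448/3 = 355.8159; MSW = 693.219/26 = 26.6623
F = MSB/MSW = 13.3453
df = (3, 26)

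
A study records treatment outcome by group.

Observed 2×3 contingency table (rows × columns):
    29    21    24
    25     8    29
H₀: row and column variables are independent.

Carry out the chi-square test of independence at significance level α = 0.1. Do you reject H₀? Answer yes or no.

Row totals [74, 62], col totals [54, 29, 53], n=136
χ² = (29−29.38)²/29.38 + (21−15.78)²/15.78 + (24−28.84)²/28.84 + (25−24.62)²/24.62 + (8−13.22)²/13.22 + (29−24.16)²/24.16 = 5.5802
df = 2
p-value (upper-tail) = 0.06142
At α=0.1: p < α → reject H₀

reject H₀: yes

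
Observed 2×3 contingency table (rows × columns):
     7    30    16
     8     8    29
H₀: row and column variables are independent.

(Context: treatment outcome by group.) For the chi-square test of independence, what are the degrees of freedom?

df = (r−1)(c−1) = (2−1)·(3−1) = 2

degrees of freedom = 2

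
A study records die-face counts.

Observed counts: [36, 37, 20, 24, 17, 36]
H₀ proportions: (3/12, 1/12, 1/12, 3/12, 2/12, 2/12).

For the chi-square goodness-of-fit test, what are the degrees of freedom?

degrees of freedom = 5

df = k − 1 = 6 − 1 = 5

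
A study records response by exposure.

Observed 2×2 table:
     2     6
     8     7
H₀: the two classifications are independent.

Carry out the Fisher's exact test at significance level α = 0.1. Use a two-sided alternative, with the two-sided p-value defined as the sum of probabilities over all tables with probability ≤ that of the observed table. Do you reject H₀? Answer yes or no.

Margins: r₁=8, r₂=15, c₁=10, c₂=13, n=23
p_obs = C(8,2)·C(15,8)/C(23,10); sum pmf over tables with pmf ≤ p_obs
p-value (two-sided) = 0.37879
At α=0.1: p ≥ α → fail to reject H₀

reject H₀: no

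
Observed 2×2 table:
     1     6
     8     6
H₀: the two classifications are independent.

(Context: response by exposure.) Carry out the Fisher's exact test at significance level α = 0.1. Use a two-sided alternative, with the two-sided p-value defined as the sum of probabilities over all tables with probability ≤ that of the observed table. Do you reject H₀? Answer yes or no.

reject H₀: no

Margins: r₁=7, r₂=14, c₁=9, c₂=12, n=21
p_obs = C(7,1)·C(14,8)/C(21,9); sum pmf over tables with pmf ≤ p_obs
p-value (two-sided) = 0.15882
At α=0.1: p ≥ α → fail to reject H₀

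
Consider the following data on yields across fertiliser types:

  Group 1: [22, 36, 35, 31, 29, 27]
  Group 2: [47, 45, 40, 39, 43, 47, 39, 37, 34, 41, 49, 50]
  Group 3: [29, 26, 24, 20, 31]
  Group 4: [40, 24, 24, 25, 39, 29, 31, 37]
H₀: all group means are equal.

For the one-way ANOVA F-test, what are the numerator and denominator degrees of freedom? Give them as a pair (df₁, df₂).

degrees of freedom = [3, 27]

k = 4 groups, N = 31 total
df = (k−1, N−k) = (4−1, 31−4) = (3, 27)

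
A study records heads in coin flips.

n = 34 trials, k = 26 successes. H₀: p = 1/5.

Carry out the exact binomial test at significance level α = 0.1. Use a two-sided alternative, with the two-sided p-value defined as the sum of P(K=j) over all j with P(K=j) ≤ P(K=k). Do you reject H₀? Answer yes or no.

Exact binomial: n=34, k=26, p₀=1/5=0.2000
P(X=j) = C(n,j)·p₀^j·(1−p₀)^(n−j); p = Σ P(X=j) over j with P(X=j) ≤ P(X=26)
p-value (two-sided) = 0.00000
At α=0.1: p < α → reject H₀

reject H₀: yes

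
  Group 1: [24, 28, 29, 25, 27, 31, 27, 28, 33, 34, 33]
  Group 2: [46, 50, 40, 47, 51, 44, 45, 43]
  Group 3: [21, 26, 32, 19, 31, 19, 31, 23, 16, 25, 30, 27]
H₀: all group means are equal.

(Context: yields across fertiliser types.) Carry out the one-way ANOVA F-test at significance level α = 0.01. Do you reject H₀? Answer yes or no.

Group means [29.00, 45.75, 25.00], grand mean 31.774
SSB = Σnᵢ(x̄ᵢ−x̄)² = 2197.919; SSW = ΣΣ(x−x̄ᵢ)² = 527.500
MSB = 2197.919/2 = 1098.9597; MSW = 527.500/28 = 18.8393
F = MSB/MSW = 58.3334
df = (2, 28)
p-value (upper-tail) = 0.00000
At α=0.01: p < α → reject H₀

reject H₀: yes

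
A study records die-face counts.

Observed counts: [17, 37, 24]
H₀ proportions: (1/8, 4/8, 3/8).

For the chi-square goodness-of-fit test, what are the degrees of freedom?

df = k − 1 = 3 − 1 = 2

degrees of freedom = 2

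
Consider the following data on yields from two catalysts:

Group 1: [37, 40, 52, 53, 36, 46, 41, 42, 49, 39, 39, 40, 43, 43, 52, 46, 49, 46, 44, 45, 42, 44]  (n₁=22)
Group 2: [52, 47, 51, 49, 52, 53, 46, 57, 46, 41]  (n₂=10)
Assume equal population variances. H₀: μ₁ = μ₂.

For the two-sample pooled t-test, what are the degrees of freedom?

degrees of freedom = 30

df = n₁ + n₂ − 2 = 22 + 10 − 2 = 30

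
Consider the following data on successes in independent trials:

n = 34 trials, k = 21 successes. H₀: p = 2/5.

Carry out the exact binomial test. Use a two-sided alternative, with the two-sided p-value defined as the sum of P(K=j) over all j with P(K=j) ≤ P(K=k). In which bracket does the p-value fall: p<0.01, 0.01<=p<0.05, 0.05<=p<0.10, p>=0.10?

Exact binomial: n=34, k=21, p₀=2/5=0.4000
P(X=j) = C(n,j)·p₀^j·(1−p₀)^(n−j); p = Σ P(X=j) over j with P(X=j) ≤ P(X=21)
p-value (two-sided) = 0.01321
→ bracket: 0.01<=p<0.05

p-value bracket: 0.01<=p<0.05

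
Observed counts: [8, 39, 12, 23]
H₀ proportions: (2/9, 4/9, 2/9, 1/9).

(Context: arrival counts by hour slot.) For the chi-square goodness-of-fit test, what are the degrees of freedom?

degrees of freedom = 3

df = k − 1 = 4 − 1 = 3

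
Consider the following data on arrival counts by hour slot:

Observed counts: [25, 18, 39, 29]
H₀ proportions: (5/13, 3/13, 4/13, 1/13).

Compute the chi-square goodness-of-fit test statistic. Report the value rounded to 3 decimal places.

test statistic = 59.318

n = 111; E_i = n·p_i = [42.69, 25.62, 34.15, 8.54]
χ² = (25−42.69)²/42.69 + (18−25.62)²/25.62 + (39−34.15)²/34.15 + (29−8.54)²/8.54 = 59.3176
df = 3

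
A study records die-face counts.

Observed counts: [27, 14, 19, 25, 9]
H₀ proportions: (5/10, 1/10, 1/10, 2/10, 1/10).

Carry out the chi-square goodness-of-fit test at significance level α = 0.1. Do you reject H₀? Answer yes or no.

reject H₀: yes

n = 94; E_i = n·p_i = [47.00, 9.40, 9.40, 18.80, 9.40]
χ² = (27−47.00)²/47.00 + (14−9.40)²/9.40 + (19−9.40)²/9.40 + (25−18.80)²/18.80 + (9−9.40)²/9.40 = 22.6277
df = 4
p-value (upper-tail) = 0.00015
At α=0.1: p < α → reject H₀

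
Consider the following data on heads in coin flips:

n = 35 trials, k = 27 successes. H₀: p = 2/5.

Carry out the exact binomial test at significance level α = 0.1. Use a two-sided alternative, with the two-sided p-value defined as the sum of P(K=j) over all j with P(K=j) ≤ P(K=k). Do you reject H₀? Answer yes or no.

Exact binomial: n=35, k=27, p₀=2/5=0.4000
P(X=j) = C(n,j)·p₀^j·(1−p₀)^(n−j); p = Σ P(X=j) over j with P(X=j) ≤ P(X=27)
p-value (two-sided) = 0.00001
At α=0.1: p < α → reject H₀

reject H₀: yes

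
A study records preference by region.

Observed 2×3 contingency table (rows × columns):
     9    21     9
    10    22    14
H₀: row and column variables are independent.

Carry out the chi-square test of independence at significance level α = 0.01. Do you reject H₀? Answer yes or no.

reject H₀: no

Row totals [39, 46], col totals [19, 43, 23], n=85
χ² = (9−8.72)²/8.72 + (21−19.73)²/19.73 + (9−10.55)²/10.55 + (10−10.28)²/10.28 + (22−23.27)²/23.27 + (14−12.45)²/12.45 = 0.5904
df = 2
p-value (upper-tail) = 0.74439
At α=0.01: p ≥ α → fail to reject H₀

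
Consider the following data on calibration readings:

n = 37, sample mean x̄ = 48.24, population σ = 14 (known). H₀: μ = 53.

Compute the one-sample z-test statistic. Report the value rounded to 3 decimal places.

test statistic = -2.068

SE = σ/√n = 14/√37 = 2.3016
z = (x̄−μ₀)/SE = (48.24−53)/2.3016 = -2.0681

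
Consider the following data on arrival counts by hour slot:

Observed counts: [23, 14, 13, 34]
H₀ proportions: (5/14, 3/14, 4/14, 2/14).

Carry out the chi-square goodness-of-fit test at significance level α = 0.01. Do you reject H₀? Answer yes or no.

reject H₀: yes

n = 84; E_i = n·p_i = [30.00, 18.00, 24.00, 12.00]
χ² = (23−30.00)²/30.00 + (14−18.00)²/18.00 + (13−24.00)²/24.00 + (34−12.00)²/12.00 = 47.8972
df = 3
p-value (upper-tail) = 0.00000
At α=0.01: p < α → reject H₀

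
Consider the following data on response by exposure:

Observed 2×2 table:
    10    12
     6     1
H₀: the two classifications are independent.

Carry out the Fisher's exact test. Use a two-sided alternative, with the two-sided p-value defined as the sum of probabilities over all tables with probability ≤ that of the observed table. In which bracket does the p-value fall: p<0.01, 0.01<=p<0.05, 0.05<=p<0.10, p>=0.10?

Margins: r₁=22, r₂=7, c₁=16, c₂=13, n=29
p_obs = C(22,10)·C(7,6)/C(29,16); sum pmf over tables with pmf ≤ p_obs
p-value (two-sided) = 0.09272
→ bracket: 0.05<=p<0.10

p-value bracket: 0.05<=p<0.10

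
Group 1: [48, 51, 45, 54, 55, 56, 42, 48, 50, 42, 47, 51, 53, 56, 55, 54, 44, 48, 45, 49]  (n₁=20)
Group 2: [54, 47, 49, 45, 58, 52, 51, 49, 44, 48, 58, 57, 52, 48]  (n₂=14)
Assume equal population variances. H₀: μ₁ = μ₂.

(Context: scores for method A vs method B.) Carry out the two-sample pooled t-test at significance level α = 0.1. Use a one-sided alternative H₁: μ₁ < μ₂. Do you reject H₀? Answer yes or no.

x̄₁=49.650, s₁=4.580, n₁=20
x̄₂=50.857, s₂=4.572, n₂=14
s_p² = [19·4.580² + 13·4.572²]/32 = 20.9458
SE = √(s_p²·(1/20+1/14)) = 1.5948
t = (49.650−50.857)/1.5948 = -0.7569
df = 32
p-value (one-sided, H₁ less) = 0.22732
At α=0.1: p ≥ α → fail to reject H₀

reject H₀: no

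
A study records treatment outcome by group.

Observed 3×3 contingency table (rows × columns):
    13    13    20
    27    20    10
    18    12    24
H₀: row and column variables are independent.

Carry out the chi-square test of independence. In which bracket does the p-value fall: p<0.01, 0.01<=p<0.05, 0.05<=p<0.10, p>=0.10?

p-value bracket: 0.01<=p<0.05

Row totals [46, 57, 54], col totals [58, 45, 54], n=157
χ² = (13−16.99)²/16.99 + (13−13.18)²/13.18 + (20−15.82)²/15.82 + (27−21.06)²/21.06 + (20−16.34)²/16.34 + (10−19.61)²/19.61 + (18−19.95)²/19.95 + (12−15.48)²/15.48 + (24−18.57)²/18.57 = 11.8059
df = 4
p-value (upper-tail) = 0.01885
→ bracket: 0.01<=p<0.05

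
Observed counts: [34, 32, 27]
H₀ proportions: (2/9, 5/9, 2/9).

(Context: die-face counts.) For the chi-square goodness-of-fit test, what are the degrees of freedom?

df = k − 1 = 3 − 1 = 2

degrees of freedom = 2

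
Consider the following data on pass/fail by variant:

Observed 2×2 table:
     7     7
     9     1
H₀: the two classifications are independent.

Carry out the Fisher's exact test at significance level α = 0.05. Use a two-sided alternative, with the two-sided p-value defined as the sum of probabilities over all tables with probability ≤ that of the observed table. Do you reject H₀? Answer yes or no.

Margins: r₁=14, r₂=10, c₁=16, c₂=8, n=24
p_obs = C(14,7)·C(10,9)/C(24,16); sum pmf over tables with pmf ≤ p_obs
p-value (two-sided) = 0.07908
At α=0.05: p ≥ α → fail to reject H₀

reject H₀: no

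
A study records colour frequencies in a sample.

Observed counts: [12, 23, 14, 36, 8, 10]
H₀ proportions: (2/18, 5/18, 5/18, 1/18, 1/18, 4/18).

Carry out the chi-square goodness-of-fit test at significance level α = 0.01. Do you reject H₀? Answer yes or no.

n = 103; E_i = n·p_i = [11.44, 28.61, 28.61, 5.72, 5.72, 22.89]
χ² = (12−11.44)²/11.44 + (23−28.61)²/28.61 + (14−28.61)²/28.61 + (36−5.72)²/5.72 + (8−5.72)²/5.72 + (10−22.89)²/22.89 = 176.9612
df = 5
p-value (upper-tail) = 0.00000
At α=0.01: p < α → reject H₀

reject H₀: yes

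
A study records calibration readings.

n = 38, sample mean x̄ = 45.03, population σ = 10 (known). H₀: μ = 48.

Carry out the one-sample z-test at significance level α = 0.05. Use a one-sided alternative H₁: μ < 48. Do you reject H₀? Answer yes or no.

SE = σ/√n = 10/√38 = 1.6222
z = (x̄−μ₀)/SE = (45.03−48)/1.6222 = -1.8308
p-value (one-sided, H₁ less) = 0.03356
At α=0.05: p < α → reject H₀

reject H₀: yes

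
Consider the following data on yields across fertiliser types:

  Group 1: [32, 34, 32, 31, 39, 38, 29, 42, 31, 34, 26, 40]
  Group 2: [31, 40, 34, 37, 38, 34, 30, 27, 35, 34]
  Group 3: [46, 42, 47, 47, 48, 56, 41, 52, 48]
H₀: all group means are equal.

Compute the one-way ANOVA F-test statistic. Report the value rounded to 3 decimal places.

test statistic = 28.851

Group means [34.00, 34.00, 47.44], grand mean 37.903
SSB = Σnᵢ(x̄ᵢ−x̄)² = 1154.487; SSW = ΣΣ(x−x̄ᵢ)² = 560.222
MSB = 1154.487/2 = 577.2437; MSW = 560.222/28 = 20.0079
F = MSB/MSW = 28.8507
df = (2, 28)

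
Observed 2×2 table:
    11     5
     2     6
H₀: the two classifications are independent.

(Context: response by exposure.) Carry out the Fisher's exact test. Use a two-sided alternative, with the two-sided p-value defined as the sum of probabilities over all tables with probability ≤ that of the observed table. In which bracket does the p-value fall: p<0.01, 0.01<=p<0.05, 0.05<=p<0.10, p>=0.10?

p-value bracket: 0.05<=p<0.10

Margins: r₁=16, r₂=8, c₁=13, c₂=11, n=24
p_obs = C(16,11)·C(8,2)/C(24,13); sum pmf over tables with pmf ≤ p_obs
p-value (two-sided) = 0.08247
→ bracket: 0.05<=p<0.10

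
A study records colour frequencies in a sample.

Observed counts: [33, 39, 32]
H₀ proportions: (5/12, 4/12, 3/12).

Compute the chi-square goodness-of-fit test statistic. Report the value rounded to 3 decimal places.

n = 104; E_i = n·p_i = [43.33, 34.67, 26.00]
χ² = (33−43.33)²/43.33 + (39−34.67)²/34.67 + (32−26.00)²/26.00 = 4.3904
df = 2

test statistic = 4.390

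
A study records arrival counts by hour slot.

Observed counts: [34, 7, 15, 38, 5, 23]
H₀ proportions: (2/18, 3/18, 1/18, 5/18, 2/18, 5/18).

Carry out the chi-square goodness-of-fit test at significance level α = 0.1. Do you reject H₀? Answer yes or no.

n = 122; E_i = n·p_i = [13.56, 20.33, 6.78, 33.89, 13.56, 33.89]
χ² = (34−13.56)²/13.56 + (7−20.33)²/20.33 + (15−6.78)²/6.78 + (38−33.89)²/33.89 + (5−13.56)²/13.56 + (23−33.89)²/33.89 = 58.9492
df = 5
p-value (upper-tail) = 0.00000
At α=0.1: p < α → reject H₀

reject H₀: yes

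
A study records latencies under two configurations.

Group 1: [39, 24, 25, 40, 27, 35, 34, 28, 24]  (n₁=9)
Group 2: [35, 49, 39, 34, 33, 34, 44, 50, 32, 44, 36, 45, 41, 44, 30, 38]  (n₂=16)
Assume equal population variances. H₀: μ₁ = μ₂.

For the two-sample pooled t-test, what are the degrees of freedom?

degrees of freedom = 23

df = n₁ + n₂ − 2 = 9 + 16 − 2 = 23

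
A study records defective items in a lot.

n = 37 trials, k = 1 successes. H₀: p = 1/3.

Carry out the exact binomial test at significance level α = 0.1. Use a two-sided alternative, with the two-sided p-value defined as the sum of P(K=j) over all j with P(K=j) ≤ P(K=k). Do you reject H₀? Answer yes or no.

Exact binomial: n=37, k=1, p₀=1/3=0.3333
P(X=j) = C(n,j)·p₀^j·(1−p₀)^(n−j); p = Σ P(X=j) over j with P(X=j) ≤ P(X=1)
p-value (two-sided) = 0.00001
At α=0.1: p < α → reject H₀

reject H₀: yes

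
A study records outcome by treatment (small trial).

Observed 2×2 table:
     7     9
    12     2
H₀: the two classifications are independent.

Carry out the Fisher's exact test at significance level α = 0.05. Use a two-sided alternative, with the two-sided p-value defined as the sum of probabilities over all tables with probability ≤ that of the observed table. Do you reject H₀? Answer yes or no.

Margins: r₁=16, r₂=14, c₁=19, c₂=11, n=30
p_obs = C(16,7)·C(14,12)/C(30,19); sum pmf over tables with pmf ≤ p_obs
p-value (two-sided) = 0.02589
At α=0.05: p < α → reject H₀

reject H₀: yes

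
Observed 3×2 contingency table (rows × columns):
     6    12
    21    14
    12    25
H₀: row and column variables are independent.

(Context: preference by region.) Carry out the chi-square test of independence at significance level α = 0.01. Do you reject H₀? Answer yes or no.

Row totals [18, 35, 37], col totals [39, 51], n=90
χ² = (6−7.80)²/7.80 + (12−10.20)²/10.20 + (21−15.17)²/15.17 + (14−19.83)²/19.83 + (12−16.03)²/16.03 + (25−20.97)²/20.97 = 6.4828
df = 2
p-value (upper-tail) = 0.03911
At α=0.01: p ≥ α → fail to reject H₀

reject H₀: no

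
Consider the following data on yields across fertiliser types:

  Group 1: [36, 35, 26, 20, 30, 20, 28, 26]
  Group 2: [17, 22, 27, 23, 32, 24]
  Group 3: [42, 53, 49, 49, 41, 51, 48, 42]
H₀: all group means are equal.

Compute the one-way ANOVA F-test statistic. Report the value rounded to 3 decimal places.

test statistic = 40.293

Group means [27.62, 24.17, 46.88], grand mean 33.682
SSB = Σnᵢ(x̄ᵢ−x̄)² = 2229.189; SSW = ΣΣ(x−x̄ᵢ)² = 525.583
MSB = 2229.189/2 = 1114.5947; MSW = 525.583/19 = 27.6623
F = MSB/MSW = 40.2929
df = (2, 19)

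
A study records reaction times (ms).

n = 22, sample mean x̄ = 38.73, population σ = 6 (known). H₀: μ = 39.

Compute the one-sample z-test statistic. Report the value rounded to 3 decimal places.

test statistic = -0.211

SE = σ/√n = 6/√22 = 1.2792
z = (x̄−μ₀)/SE = (38.73−39)/1.2792 = -0.2111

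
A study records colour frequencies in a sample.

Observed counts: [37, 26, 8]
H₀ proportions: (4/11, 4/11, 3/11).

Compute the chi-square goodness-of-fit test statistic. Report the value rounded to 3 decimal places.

n = 71; E_i = n·p_i = [25.82, 25.82, 19.36]
χ² = (37−25.82)²/25.82 + (26−25.82)²/25.82 + (8−19.36)²/19.36 = 11.5129
df = 2

test statistic = 11.513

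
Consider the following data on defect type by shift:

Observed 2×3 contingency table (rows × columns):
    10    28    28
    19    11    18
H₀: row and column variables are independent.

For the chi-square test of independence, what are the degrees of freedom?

df = (r−1)(c−1) = (2−1)·(3−1) = 2

degrees of freedom = 2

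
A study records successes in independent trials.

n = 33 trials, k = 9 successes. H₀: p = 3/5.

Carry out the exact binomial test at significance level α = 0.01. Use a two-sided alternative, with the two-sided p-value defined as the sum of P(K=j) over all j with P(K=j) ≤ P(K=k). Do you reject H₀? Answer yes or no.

reject H₀: yes

Exact binomial: n=33, k=9, p₀=3/5=0.6000
P(X=j) = C(n,j)·p₀^j·(1−p₀)^(n−j); p = Σ P(X=j) over j with P(X=j) ≤ P(X=9)
p-value (two-sided) = 0.00023
At α=0.01: p < α → reject H₀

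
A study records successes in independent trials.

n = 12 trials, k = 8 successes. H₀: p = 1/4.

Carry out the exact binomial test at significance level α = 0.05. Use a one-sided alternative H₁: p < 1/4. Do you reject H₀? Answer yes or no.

reject H₀: no

Exact binomial: n=12, k=8, p₀=1/4=0.2500
P(X≤8) from Σ C(n,i)·p₀^i·(1−p₀)^(n−i)
p-value (one-sided, H₁ less) = 0.99961
At α=0.05: p ≥ α → fail to reject H₀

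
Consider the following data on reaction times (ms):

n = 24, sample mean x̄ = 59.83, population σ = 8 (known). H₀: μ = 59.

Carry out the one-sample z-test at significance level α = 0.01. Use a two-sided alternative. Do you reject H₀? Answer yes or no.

SE = σ/√n = 8/√24 = 1.6330
z = (x̄−μ₀)/SE = (59.83−59)/1.6330 = 0.5083
p-value (two-sided) = 0.61126
At α=0.01: p ≥ α → fail to reject H₀

reject H₀: no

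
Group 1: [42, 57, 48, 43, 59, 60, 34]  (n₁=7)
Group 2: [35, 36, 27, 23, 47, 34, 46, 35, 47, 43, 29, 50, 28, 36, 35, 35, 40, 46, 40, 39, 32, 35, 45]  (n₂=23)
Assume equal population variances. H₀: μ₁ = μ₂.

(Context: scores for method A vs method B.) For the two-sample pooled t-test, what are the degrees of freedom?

df = n₁ + n₂ − 2 = 7 + 23 − 2 = 28

degrees of freedom = 28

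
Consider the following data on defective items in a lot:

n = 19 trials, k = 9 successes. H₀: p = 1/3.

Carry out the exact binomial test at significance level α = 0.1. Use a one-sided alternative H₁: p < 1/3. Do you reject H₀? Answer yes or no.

reject H₀: no

Exact binomial: n=19, k=9, p₀=1/3=0.3333
P(X≤9) from Σ C(n,i)·p₀^i·(1−p₀)^(n−i)
p-value (one-sided, H₁ less) = 0.93523
At α=0.1: p ≥ α → fail to reject H₀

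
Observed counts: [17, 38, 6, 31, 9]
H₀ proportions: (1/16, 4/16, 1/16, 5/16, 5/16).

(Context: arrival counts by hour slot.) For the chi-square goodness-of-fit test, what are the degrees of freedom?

df = k − 1 = 5 − 1 = 4

degrees of freedom = 4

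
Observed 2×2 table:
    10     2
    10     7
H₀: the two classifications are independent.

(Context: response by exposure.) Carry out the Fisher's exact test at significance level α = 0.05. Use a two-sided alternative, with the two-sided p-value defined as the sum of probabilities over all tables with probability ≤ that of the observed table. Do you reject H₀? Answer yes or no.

reject H₀: no

Margins: r₁=12, r₂=17, c₁=20, c₂=9, n=29
p_obs = C(12,10)·C(17,10)/C(29,20); sum pmf over tables with pmf ≤ p_obs
p-value (two-sided) = 0.23408
At α=0.05: p ≥ α → fail to reject H₀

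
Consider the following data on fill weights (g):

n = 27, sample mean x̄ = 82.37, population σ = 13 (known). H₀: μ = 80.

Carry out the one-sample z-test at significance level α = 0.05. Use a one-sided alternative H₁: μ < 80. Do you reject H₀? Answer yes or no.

reject H₀: no

SE = σ/√n = 13/√27 = 2.5019
z = (x̄−μ₀)/SE = (82.37−80)/2.5019 = 0.9473
p-value (one-sided, H₁ less) = 0.82826
At α=0.05: p ≥ α → fail to reject H₀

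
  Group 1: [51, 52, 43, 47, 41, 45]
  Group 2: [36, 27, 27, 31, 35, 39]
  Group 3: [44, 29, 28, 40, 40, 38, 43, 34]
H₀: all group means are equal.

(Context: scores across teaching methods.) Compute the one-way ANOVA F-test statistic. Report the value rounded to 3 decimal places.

test statistic = 11.013

Group means [46.50, 32.50, 37.00], grand mean 38.500
SSB = Σnᵢ(x̄ᵢ−x̄)² = 618.000; SSW = ΣΣ(x−x̄ᵢ)² = 477.000
MSB = 618.000/2 = 309.0000; MSW = 477.000/17 = 28.0588
F = MSB/MSW = 11.0126
df = (2, 17)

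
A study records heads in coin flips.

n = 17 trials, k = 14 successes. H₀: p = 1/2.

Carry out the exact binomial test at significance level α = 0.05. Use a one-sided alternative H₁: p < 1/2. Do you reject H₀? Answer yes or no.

Exact binomial: n=17, k=14, p₀=1/2=0.5000
P(X≤14) from Σ C(n,i)·p₀^i·(1−p₀)^(n−i)
p-value (one-sided, H₁ less) = 0.99883
At α=0.05: p ≥ α → fail to reject H₀

reject H₀: no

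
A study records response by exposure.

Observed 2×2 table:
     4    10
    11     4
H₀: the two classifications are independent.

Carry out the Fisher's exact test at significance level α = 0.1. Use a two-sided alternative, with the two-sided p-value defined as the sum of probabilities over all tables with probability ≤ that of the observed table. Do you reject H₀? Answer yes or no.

reject H₀: yes

Margins: r₁=14, r₂=15, c₁=15, c₂=14, n=29
p_obs = C(14,4)·C(15,11)/C(29,15); sum pmf over tables with pmf ≤ p_obs
p-value (two-sided) = 0.02684
At α=0.1: p < α → reject H₀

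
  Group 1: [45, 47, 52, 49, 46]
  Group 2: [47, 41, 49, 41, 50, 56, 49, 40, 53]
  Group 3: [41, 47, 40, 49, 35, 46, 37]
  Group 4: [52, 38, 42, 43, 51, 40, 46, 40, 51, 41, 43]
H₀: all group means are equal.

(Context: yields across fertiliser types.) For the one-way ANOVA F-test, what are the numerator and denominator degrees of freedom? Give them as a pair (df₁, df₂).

degrees of freedom = [3, 28]

k = 4 groups, N = 32 total
df = (k−1, N−k) = (4−1, 32−4) = (3, 28)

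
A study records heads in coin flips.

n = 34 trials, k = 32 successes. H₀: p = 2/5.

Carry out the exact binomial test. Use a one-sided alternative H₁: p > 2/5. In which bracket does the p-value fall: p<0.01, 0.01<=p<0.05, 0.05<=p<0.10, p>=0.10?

Exact binomial: n=34, k=32, p₀=2/5=0.4000
P(X≥32) from Σ C(n,i)·p₀^i·(1−p₀)^(n−i)
p-value (one-sided, H₁ greater) = 0.00000
→ bracket: p<0.01

p-value bracket: p<0.01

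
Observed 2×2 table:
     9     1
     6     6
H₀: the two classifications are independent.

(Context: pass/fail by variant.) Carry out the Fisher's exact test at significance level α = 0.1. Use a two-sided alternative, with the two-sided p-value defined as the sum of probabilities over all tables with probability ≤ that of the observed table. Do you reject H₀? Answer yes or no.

reject H₀: yes

Margins: r₁=10, r₂=12, c₁=15, c₂=7, n=22
p_obs = C(10,9)·C(12,6)/C(22,15); sum pmf over tables with pmf ≤ p_obs
p-value (two-sided) = 0.07430
At α=0.1: p < α → reject H₀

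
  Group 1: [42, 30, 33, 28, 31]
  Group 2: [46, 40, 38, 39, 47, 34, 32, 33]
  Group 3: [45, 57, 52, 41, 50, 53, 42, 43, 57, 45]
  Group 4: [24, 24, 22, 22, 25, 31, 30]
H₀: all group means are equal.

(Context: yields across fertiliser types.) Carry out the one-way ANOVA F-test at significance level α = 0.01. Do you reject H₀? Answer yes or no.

Group means [32.80, 38.62, 48.50, 25.43], grand mean 37.867
SSB = Σnᵢ(x̄ᵢ−x̄)² = 2346.577; SSW = ΣΣ(x−x̄ᵢ)² = 754.889
MSB = 2346.577/3 = 782.1925; MSW = 754.889/26 = 29.0342
F = MSB/MSW = 26.9404
df = (3, 26)
p-value (upper-tail) = 0.00000
At α=0.01: p < α → reject H₀

reject H₀: yes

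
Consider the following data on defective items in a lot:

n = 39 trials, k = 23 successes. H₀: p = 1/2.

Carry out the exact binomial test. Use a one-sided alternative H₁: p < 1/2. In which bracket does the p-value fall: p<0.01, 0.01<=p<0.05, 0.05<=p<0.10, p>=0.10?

Exact binomial: n=39, k=23, p₀=1/2=0.5000
P(X≤23) from Σ C(n,i)·p₀^i·(1−p₀)^(n−i)
p-value (one-sided, H₁ less) = 0.90020
→ bracket: p>=0.10

p-value bracket: p>=0.10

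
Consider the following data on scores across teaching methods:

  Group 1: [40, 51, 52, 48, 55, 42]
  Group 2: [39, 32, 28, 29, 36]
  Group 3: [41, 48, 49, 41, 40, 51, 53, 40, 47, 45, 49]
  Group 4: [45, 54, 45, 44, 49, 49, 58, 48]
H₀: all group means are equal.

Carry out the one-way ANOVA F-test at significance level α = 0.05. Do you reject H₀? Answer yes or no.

Group means [48.00, 32.80, 45.82, 49.00], grand mean 44.933
SSB = Σnᵢ(x̄ᵢ−x̄)² = 933.430; SSW = ΣΣ(x−x̄ᵢ)² = 644.436
MSB = 933.430/3 = 311.1434; MSW = 644.436/26 = 24.7860
F = MSB/MSW = 12.5532
df = (3, 26)
p-value (upper-tail) = 0.00003
At α=0.05: p < α → reject H₀

reject H₀: yes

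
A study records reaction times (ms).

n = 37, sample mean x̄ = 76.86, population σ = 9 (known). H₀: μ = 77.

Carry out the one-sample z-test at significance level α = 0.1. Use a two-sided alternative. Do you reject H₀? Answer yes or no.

SE = σ/√n = 9/√37 = 1.4796
z = (x̄−μ₀)/SE = (76.86−77)/1.4796 = -0.0946
p-value (two-sided) = 0.92462
At α=0.1: p ≥ α → fail to reject H₀

reject H₀: no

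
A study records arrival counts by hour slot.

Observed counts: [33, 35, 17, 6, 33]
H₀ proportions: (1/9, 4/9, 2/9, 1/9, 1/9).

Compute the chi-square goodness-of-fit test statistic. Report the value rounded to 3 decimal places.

n = 124; E_i = n·p_i = [13.78, 55.11, 27.56, 13.78, 13.78]
χ² = (33−13.78)²/13.78 + (35−55.11)²/55.11 + (17−27.56)²/27.56 + (6−13.78)²/13.78 + (33−13.78)²/13.78 = 69.4093
df = 4

test statistic = 69.409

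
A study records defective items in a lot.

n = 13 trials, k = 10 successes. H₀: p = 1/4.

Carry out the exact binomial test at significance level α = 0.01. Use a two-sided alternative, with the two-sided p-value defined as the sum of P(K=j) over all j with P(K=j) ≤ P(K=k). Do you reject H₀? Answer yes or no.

reject H₀: yes

Exact binomial: n=13, k=10, p₀=1/4=0.2500
P(X=j) = C(n,j)·p₀^j·(1−p₀)^(n−j); p = Σ P(X=j) over j with P(X=j) ≤ P(X=10)
p-value (two-sided) = 0.00013
At α=0.01: p < α → reject H₀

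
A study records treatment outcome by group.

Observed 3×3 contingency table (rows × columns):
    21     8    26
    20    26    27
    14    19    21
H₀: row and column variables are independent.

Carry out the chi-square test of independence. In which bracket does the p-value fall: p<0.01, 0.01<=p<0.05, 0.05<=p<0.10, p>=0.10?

Row totals [55, 73, 54], col totals [55, 53, 74], n=182
χ² = (21−16.62)²/16.62 + (8−16.02)²/16.02 + (26−22.36)²/22.36 + (20−22.06)²/22.06 + (26−21.26)²/21.26 + (27−29.68)²/29.68 + (14−16.32)²/16.32 + (19−15.73)²/15.73 + (21−21.96)²/21.96 = 8.3031
df = 4
p-value (upper-tail) = 0.08108
→ bracket: 0.05<=p<0.10

p-value bracket: 0.05<=p<0.10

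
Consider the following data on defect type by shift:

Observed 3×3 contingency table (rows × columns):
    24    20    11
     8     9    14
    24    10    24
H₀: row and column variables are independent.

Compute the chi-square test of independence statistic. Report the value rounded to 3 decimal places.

Row totals [55, 31, 58], col totals [56, 39, 49], n=144
χ² = (24−21.39)²/21.39 + (20−14.90)²/14.90 + (11−18.72)²/18.72 + (8−12.06)²/12.06 + (9−8.40)²/8.40 + (14−10.55)²/10.55 + (24−22.56)²/22.56 + (10−15.71)²/15.71 + (24−19.74)²/19.74 = 10.8734
df = 4

test statistic = 10.873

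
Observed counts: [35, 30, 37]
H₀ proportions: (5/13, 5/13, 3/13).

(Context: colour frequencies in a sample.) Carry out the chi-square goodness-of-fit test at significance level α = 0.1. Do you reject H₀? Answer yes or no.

n = 102; E_i = n·p_i = [39.23, 39.23, 23.54]
χ² = (35−39.23)²/39.23 + (30−39.23)²/39.23 + (37−23.54)²/23.54 = 10.3268
df = 2
p-value (upper-tail) = 0.00572
At α=0.1: p < α → reject H₀

reject H₀: yes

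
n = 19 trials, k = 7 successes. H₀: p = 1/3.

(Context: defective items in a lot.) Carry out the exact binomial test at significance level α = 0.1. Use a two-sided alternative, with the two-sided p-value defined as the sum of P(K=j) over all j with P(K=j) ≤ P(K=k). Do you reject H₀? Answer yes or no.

Exact binomial: n=19, k=7, p₀=1/3=0.3333
P(X=j) = C(n,j)·p₀^j·(1−p₀)^(n−j); p = Σ P(X=j) over j with P(X=j) ≤ P(X=7)
p-value (two-sided) = 0.80876
At α=0.1: p ≥ α → fail to reject H₀

reject H₀: no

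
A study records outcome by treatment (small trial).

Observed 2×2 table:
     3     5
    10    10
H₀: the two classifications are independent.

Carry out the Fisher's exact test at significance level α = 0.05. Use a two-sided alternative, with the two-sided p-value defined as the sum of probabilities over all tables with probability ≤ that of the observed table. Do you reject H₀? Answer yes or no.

reject H₀: no

Margins: r₁=8, r₂=20, c₁=13, c₂=15, n=28
p_obs = C(8,3)·C(20,10)/C(28,13); sum pmf over tables with pmf ≤ p_obs
p-value (two-sided) = 0.68599
At α=0.05: p ≥ α → fail to reject H₀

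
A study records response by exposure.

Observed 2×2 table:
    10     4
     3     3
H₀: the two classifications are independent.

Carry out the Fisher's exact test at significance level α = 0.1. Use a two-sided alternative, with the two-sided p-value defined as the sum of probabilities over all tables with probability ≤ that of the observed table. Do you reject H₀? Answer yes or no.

reject H₀: no

Margins: r₁=14, r₂=6, c₁=13, c₂=7, n=20
p_obs = C(14,10)·C(6,3)/C(20,13); sum pmf over tables with pmf ≤ p_obs
p-value (two-sided) = 0.61262
At α=0.1: p ≥ α → fail to reject H₀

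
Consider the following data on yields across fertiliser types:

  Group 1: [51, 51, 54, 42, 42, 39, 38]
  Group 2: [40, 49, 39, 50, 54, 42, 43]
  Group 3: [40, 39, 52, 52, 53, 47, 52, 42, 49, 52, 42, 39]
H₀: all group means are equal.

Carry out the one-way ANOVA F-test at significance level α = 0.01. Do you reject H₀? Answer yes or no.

Group means [45.29, 45.29, 46.58], grand mean 45.885
SSB = Σnᵢ(x̄ᵢ−x̄)² = 10.880; SSW = ΣΣ(x−x̄ᵢ)² = 815.774
MSB = 10.880/2 = 5.4400; MSW = 815.774/23 = 35.4684
F = MSB/MSW = 0.1534
df = (2, 23)
p-value (upper-tail) = 0.85868
At α=0.01: p ≥ α → fail to reject H₀

reject H₀: no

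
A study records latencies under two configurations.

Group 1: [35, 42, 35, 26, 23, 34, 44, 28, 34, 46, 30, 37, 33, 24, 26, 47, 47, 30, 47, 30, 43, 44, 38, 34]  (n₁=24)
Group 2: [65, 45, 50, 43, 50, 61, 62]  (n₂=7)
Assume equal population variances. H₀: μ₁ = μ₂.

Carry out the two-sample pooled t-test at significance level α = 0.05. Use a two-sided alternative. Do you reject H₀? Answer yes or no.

x̄₁=35.708, s₁=7.765, n₁=24
x̄₂=53.714, s₂=8.826, n₂=7
s_p² = [23·7.765² + 6·8.826²]/29 = 63.9444
SE = √(s_p²·(1/24+1/7)) = 3.4350
t = (35.708−53.714)/3.4350 = -5.2419
df = 29
p-value (two-sided) = 0.00001
At α=0.05: p < α → reject H₀

reject H₀: yes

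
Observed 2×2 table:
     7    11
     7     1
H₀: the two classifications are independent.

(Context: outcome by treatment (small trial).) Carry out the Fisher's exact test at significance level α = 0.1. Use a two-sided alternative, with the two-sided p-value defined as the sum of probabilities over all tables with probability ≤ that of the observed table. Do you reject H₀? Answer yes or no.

reject H₀: yes

Margins: r₁=18, r₂=8, c₁=14, c₂=12, n=26
p_obs = C(18,7)·C(8,7)/C(26,14); sum pmf over tables with pmf ≤ p_obs
p-value (two-sided) = 0.03570
At α=0.1: p < α → reject H₀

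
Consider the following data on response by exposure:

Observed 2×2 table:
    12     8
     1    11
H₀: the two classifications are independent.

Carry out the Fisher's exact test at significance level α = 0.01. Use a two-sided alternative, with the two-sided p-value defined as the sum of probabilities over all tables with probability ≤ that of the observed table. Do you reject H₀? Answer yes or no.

reject H₀: yes

Margins: r₁=20, r₂=12, c₁=13, c₂=19, n=32
p_obs = C(20,12)·C(12,1)/C(32,13); sum pmf over tables with pmf ≤ p_obs
p-value (two-sided) = 0.00787
At α=0.01: p < α → reject H₀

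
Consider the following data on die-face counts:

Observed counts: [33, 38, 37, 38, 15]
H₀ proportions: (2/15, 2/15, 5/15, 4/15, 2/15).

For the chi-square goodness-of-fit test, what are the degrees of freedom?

df = k − 1 = 5 − 1 = 4

degrees of freedom = 4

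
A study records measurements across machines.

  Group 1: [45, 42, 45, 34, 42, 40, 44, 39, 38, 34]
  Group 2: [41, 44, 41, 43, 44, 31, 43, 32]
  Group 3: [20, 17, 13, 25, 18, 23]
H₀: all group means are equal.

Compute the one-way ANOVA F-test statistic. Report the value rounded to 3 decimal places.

test statistic = 46.347

Group means [40.30, 39.88, 19.33], grand mean 34.917
SSB = Σnᵢ(x̄ᵢ−x̄)² = 1943.525; SSW = ΣΣ(x−x̄ᵢ)² = 440.308
MSB = 1943.525/2 = 971.7625; MSW = 440.308/21 = 20.9671
F = MSB/MSW = 46.3471
df = (2, 21)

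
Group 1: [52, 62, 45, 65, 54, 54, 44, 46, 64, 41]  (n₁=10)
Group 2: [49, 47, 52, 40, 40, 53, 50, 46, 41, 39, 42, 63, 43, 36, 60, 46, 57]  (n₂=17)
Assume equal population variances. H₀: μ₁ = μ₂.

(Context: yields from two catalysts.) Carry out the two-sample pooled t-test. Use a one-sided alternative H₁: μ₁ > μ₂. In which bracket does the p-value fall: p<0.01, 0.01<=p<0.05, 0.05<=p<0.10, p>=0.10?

x̄₁=52.700, s₁=8.731, n₁=10
x̄₂=47.294, s₂=7.744, n₂=17
s_p² = [9·8.731² + 16·7.744²]/25 = 65.8252
SE = √(s_p²·(1/10+1/17)) = 3.2334
t = (52.700−47.294)/3.2334 = 1.6719
df = 25
p-value (one-sided, H₁ greater) = 0.05351
→ bracket: 0.05<=p<0.10

p-value bracket: 0.05<=p<0.10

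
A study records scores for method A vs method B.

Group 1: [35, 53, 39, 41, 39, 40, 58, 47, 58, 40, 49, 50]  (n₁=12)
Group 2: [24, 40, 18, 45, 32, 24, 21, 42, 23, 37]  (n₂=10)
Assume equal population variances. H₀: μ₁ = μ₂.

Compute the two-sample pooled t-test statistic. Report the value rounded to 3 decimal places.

test statistic = 4.029

x̄₁=45.750, s₁=7.852, n₁=12
x̄₂=30.600, s₂=9.800, n₂=10
s_p² = [11·7.852² + 9·9.800²]/20 = 77.1325
SE = √(s_p²·(1/12+1/10)) = 3.7604
t = (45.750−30.600)/3.7604 = 4.0288
df = 20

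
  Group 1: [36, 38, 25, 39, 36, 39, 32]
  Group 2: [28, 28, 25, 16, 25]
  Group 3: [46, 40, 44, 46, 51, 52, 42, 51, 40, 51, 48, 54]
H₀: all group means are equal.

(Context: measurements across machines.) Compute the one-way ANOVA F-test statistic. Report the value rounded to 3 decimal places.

test statistic = 40.688

Group means [35.00, 24.40, 47.08], grand mean 38.833
SSB = Σnᵢ(x̄ᵢ−x̄)² = 1961.217; SSW = ΣΣ(x−x̄ᵢ)² = 506.117
MSB = 1961.217/2 = 980.6083; MSW = 506.117/21 = 24.1008
F = MSB/MSW = 40.6878
df = (2, 21)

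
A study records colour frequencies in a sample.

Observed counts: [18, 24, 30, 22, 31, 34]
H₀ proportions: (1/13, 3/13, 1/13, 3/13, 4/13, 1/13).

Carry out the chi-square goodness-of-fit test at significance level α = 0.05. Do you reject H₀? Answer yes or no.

reject H₀: yes

n = 159; E_i = n·p_i = [12.23, 36.69, 12.23, 36.69, 48.92, 12.23]
χ² = (18−12.23)²/12.23 + (24−36.69)²/36.69 + (30−12.23)²/12.23 + (22−36.69)²/36.69 + (31−48.92)²/48.92 + (34−12.23)²/12.23 = 84.1232
df = 5
p-value (upper-tail) = 0.00000
At α=0.05: p < α → reject H₀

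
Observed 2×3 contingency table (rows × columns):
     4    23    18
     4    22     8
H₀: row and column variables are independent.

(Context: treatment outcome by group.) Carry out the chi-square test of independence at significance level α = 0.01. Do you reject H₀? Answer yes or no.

Row totals [45, 34], col totals [8, 45, 26], n=79
χ² = (4−4.56)²/4.56 + (23−25.63)²/25.63 + (18−14.81)²/14.81 + (4−3.44)²/3.44 + (22−19.37)²/19.37 + (8−11.19)²/11.19 = 2.3829
df = 2
p-value (upper-tail) = 0.30378
At α=0.01: p ≥ α → fail to reject H₀

reject H₀: no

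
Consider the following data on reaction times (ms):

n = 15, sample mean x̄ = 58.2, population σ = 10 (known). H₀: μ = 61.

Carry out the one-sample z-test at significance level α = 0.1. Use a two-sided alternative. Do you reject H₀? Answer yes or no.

reject H₀: no

SE = σ/√n = 10/√15 = 2.5820
z = (x̄−μ₀)/SE = (58.2−61)/2.5820 = -1.0844
p-value (two-sided) = 0.27817
At α=0.1: p ≥ α → fail to reject H₀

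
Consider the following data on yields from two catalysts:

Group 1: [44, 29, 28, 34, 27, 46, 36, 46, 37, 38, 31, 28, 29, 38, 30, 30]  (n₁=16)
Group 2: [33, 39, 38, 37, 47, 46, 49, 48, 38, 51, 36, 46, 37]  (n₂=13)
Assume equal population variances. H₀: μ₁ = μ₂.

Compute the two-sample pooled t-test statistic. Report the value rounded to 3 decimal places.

x̄₁=34.438, s₁=6.542, n₁=16
x̄₂=41.923, s₂=5.993, n₂=13
s_p² = [15·6.542² + 12·5.993²]/27 = 39.7356
SE = √(s_p²·(1/16+1/13)) = 2.3537
t = (34.438−41.923)/2.3537 = -3.1803
df = 27

test statistic = -3.180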